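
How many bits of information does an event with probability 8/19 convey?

Information content I(x) = -log₂(p(x))
I = -log₂(8/19) = -log₂(0.4211)
I = 1.2479 bits


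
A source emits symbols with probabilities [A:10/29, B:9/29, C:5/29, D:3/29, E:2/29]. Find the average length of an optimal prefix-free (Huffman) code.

Huffman tree construction:
Combine smallest probabilities repeatedly
Resulting codes:
  A: 11 (length 2)
  B: 10 (length 2)
  C: 00 (length 2)
  D: 011 (length 3)
  E: 010 (length 3)
Average length = Σ p(s) × length(s) = 2.1724 bits


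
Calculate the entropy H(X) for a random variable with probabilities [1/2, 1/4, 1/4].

H(X) = -Σ p(x) log₂ p(x)
  -1/2 × log₂(1/2) = 0.5000
  -1/4 × log₂(1/4) = 0.5000
  -1/4 × log₂(1/4) = 0.5000
H(X) = 1.5000 bits


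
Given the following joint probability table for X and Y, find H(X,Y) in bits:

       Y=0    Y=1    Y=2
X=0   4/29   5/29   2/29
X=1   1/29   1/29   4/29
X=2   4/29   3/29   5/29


H(X,Y) = -Σ p(x,y) log₂ p(x,y)
  p(0,0)=4/29: -0.1379 × log₂(0.1379) = 0.3942
  p(0,1)=5/29: -0.1724 × log₂(0.1724) = 0.4373
  p(0,2)=2/29: -0.0690 × log₂(0.0690) = 0.2661
  p(1,0)=1/29: -0.0345 × log₂(0.0345) = 0.1675
  p(1,1)=1/29: -0.0345 × log₂(0.0345) = 0.1675
  p(1,2)=4/29: -0.1379 × log₂(0.1379) = 0.3942
  p(2,0)=4/29: -0.1379 × log₂(0.1379) = 0.3942
  p(2,1)=3/29: -0.1034 × log₂(0.1034) = 0.3386
  p(2,2)=5/29: -0.1724 × log₂(0.1724) = 0.4373
H(X,Y) = 2.9968 bits


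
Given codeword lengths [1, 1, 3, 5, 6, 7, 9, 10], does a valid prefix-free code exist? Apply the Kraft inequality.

Kraft inequality: Σ 2^(-l_i) ≤ 1 for prefix-free code
Calculating: 2^(-1) + 2^(-1) + 2^(-3) + 2^(-5) + 2^(-6) + 2^(-7) + 2^(-9) + 2^(-10)
= 0.5 + 0.5 + 0.125 + 0.03125 + 0.015625 + 0.0078125 + 0.001953125 + 0.0009765625
= 1.1826
Since 1.1826 > 1, prefix-free code does not exist


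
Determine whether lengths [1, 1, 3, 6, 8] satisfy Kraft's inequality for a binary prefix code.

Kraft inequality: Σ 2^(-l_i) ≤ 1 for prefix-free code
Calculating: 2^(-1) + 2^(-1) + 2^(-3) + 2^(-6) + 2^(-8)
= 0.5 + 0.5 + 0.125 + 0.015625 + 0.00390625
= 1.1445
Since 1.1445 > 1, prefix-free code does not exist


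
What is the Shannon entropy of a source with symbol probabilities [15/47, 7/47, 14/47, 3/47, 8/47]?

H(X) = -Σ p(x) log₂ p(x)
  -15/47 × log₂(15/47) = 0.5259
  -7/47 × log₂(7/47) = 0.4092
  -14/47 × log₂(14/47) = 0.5205
  -3/47 × log₂(3/47) = 0.2534
  -8/47 × log₂(8/47) = 0.4348
H(X) = 2.1437 bits


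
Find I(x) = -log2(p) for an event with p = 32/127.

Information content I(x) = -log₂(p(x))
I = -log₂(32/127) = -log₂(0.2520)
I = 1.9887 bits


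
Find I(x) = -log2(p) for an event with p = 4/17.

Information content I(x) = -log₂(p(x))
I = -log₂(4/17) = -log₂(0.2353)
I = 2.0875 bits


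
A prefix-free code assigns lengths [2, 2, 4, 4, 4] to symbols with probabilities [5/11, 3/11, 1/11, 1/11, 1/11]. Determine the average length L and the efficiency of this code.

Average length L = Σ p_i × l_i = 2.5455 bits
Entropy H = 1.9717 bits
Efficiency η = H/L × 100% = 77.46%


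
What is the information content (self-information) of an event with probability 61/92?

Information content I(x) = -log₂(p(x))
I = -log₂(61/92) = -log₂(0.6630)
I = 0.5928 bits


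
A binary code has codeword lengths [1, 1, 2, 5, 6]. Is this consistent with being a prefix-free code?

Kraft inequality: Σ 2^(-l_i) ≤ 1 for prefix-free code
Calculating: 2^(-1) + 2^(-1) + 2^(-2) + 2^(-5) + 2^(-6)
= 0.5 + 0.5 + 0.25 + 0.03125 + 0.015625
= 1.2969
Since 1.2969 > 1, prefix-free code does not exist


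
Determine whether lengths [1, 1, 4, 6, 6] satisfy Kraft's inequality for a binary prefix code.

Kraft inequality: Σ 2^(-l_i) ≤ 1 for prefix-free code
Calculating: 2^(-1) + 2^(-1) + 2^(-4) + 2^(-6) + 2^(-6)
= 0.5 + 0.5 + 0.0625 + 0.015625 + 0.015625
= 1.0938
Since 1.0938 > 1, prefix-free code does not exist


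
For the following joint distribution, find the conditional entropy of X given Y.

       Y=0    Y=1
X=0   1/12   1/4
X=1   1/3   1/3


H(X|Y) = Σ_y p(y) H(X|Y=y)
  p(Y=0) = 5/12, H(X|Y=0) = 0.7219
  p(Y=1) = 7/12, H(X|Y=1) = 0.9852
H(X|Y) = 0.4167×0.7219 + 0.5833×0.9852 = 0.8755 bits


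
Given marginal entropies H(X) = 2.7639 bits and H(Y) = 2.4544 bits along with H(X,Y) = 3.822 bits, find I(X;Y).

I(X;Y) = H(X) + H(Y) - H(X,Y)
I(X;Y) = 2.7639 + 2.4544 - 3.822 = 1.3963 bits


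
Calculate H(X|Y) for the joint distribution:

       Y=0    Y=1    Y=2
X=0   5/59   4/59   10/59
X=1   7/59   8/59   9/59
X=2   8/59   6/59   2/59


H(X|Y) = Σ_y p(y) H(X|Y=y)
  p(Y=0) = 20/59, H(X|Y=0) = 1.5589
  p(Y=1) = 18/59, H(X|Y=1) = 1.5305
  p(Y=2) = 21/59, H(X|Y=2) = 1.3567
H(X|Y) = 0.3390×1.5589 + 0.3051×1.5305 + 0.3559×1.3567 = 1.4782 bits


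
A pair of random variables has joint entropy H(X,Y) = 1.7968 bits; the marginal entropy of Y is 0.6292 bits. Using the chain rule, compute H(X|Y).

Chain rule: H(X,Y) = H(X|Y) + H(Y)
H(X|Y) = H(X,Y) - H(Y) = 1.7968 - 0.6292 = 1.1676 bits


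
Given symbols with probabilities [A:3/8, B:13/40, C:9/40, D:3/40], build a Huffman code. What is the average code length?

Huffman tree construction:
Combine smallest probabilities repeatedly
Resulting codes:
  A: 0 (length 1)
  B: 11 (length 2)
  C: 101 (length 3)
  D: 100 (length 3)
Average length = Σ p(s) × length(s) = 1.9250 bits


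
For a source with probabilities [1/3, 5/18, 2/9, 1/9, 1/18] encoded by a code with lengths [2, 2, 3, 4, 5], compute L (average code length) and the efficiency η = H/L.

Average length L = Σ p_i × l_i = 2.6111 bits
Entropy H = 2.1077 bits
Efficiency η = H/L × 100% = 80.72%


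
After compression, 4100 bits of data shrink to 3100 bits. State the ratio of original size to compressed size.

Compression ratio = Original / Compressed
= 4100 / 3100 = 1.32:1


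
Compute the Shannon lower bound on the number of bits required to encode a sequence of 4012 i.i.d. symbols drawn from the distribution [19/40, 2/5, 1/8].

Entropy H = 1.4139 bits/symbol
Minimum bits = H × n = 1.4139 × 4012
= 5672.65 bits


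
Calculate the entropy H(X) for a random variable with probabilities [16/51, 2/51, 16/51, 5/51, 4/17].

H(X) = -Σ p(x) log₂ p(x)
  -16/51 × log₂(16/51) = 0.5247
  -2/51 × log₂(2/51) = 0.1832
  -16/51 × log₂(16/51) = 0.5247
  -5/51 × log₂(5/51) = 0.3285
  -4/17 × log₂(4/17) = 0.4912
H(X) = 2.0522 bits


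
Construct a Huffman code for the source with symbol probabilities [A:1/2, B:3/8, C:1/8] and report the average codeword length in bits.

Huffman tree construction:
Combine smallest probabilities repeatedly
Resulting codes:
  A: 0 (length 1)
  B: 11 (length 2)
  C: 10 (length 2)
Average length = Σ p(s) × length(s) = 1.5000 bits


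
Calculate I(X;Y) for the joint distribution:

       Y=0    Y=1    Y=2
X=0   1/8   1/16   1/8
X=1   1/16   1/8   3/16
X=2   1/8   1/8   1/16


H(X) = 1.5794, H(Y) = 1.5794, H(X,Y) = 3.0778
I(X;Y) = H(X) + H(Y) - H(X,Y) = 0.0810 bits


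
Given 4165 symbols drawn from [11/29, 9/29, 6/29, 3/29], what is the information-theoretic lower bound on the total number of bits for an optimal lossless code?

Entropy H = 1.8632 bits/symbol
Minimum bits = H × n = 1.8632 × 4165
= 7760.36 bits


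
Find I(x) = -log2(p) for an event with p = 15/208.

Information content I(x) = -log₂(p(x))
I = -log₂(15/208) = -log₂(0.0721)
I = 3.7935 bits


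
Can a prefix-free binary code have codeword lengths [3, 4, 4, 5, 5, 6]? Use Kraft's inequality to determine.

Kraft inequality: Σ 2^(-l_i) ≤ 1 for prefix-free code
Calculating: 2^(-3) + 2^(-4) + 2^(-4) + 2^(-5) + 2^(-5) + 2^(-6)
= 0.125 + 0.0625 + 0.0625 + 0.03125 + 0.03125 + 0.015625
= 0.3281
Since 0.3281 ≤ 1, prefix-free code exists


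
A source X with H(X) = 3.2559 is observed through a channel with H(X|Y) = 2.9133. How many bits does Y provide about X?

I(X;Y) = H(X) - H(X|Y)
I(X;Y) = 3.2559 - 2.9133 = 0.3426 bits


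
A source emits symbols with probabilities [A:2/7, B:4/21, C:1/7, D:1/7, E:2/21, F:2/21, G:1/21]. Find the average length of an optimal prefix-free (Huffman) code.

Huffman tree construction:
Combine smallest probabilities repeatedly
Resulting codes:
  A: 10 (length 2)
  B: 00 (length 2)
  C: 011 (length 3)
  D: 110 (length 3)
  E: 1111 (length 4)
  F: 010 (length 3)
  G: 1110 (length 4)
Average length = Σ p(s) × length(s) = 2.6667 bits


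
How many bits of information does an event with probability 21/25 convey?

Information content I(x) = -log₂(p(x))
I = -log₂(21/25) = -log₂(0.8400)
I = 0.2515 bits


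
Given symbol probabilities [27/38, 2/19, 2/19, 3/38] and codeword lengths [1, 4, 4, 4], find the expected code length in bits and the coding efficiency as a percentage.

Average length L = Σ p_i × l_i = 1.8684 bits
Entropy H = 1.3233 bits
Efficiency η = H/L × 100% = 70.82%


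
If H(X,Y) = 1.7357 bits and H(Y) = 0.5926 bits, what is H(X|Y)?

Chain rule: H(X,Y) = H(X|Y) + H(Y)
H(X|Y) = H(X,Y) - H(Y) = 1.7357 - 0.5926 = 1.1431 bits


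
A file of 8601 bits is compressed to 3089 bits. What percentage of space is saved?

Space savings = (1 - Compressed/Original) × 100%
= (1 - 3089/8601) × 100%
= 64.09%


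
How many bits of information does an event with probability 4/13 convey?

Information content I(x) = -log₂(p(x))
I = -log₂(4/13) = -log₂(0.3077)
I = 1.7004 bits


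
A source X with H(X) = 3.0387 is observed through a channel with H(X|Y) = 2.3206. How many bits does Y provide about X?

I(X;Y) = H(X) - H(X|Y)
I(X;Y) = 3.0387 - 2.3206 = 0.7181 bits


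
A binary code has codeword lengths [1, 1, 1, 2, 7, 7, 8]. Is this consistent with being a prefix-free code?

Kraft inequality: Σ 2^(-l_i) ≤ 1 for prefix-free code
Calculating: 2^(-1) + 2^(-1) + 2^(-1) + 2^(-2) + 2^(-7) + 2^(-7) + 2^(-8)
= 0.5 + 0.5 + 0.5 + 0.25 + 0.0078125 + 0.0078125 + 0.00390625
= 1.7695
Since 1.7695 > 1, prefix-free code does not exist


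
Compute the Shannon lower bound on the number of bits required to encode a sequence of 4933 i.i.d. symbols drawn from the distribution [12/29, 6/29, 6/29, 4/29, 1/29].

Entropy H = 2.0290 bits/symbol
Minimum bits = H × n = 2.0290 × 4933
= 10009.29 bits


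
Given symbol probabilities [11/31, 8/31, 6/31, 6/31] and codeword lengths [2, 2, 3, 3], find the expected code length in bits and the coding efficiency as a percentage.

Average length L = Σ p_i × l_i = 2.3871 bits
Entropy H = 1.9518 bits
Efficiency η = H/L × 100% = 81.77%


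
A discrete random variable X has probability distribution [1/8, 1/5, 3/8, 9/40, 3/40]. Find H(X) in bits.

H(X) = -Σ p(x) log₂ p(x)
  -1/8 × log₂(1/8) = 0.3750
  -1/5 × log₂(1/5) = 0.4644
  -3/8 × log₂(3/8) = 0.5306
  -9/40 × log₂(9/40) = 0.4842
  -3/40 × log₂(3/40) = 0.2803
H(X) = 2.1345 bits


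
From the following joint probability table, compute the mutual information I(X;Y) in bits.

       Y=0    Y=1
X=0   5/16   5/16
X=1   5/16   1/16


H(X) = 0.9544, H(Y) = 0.9544, H(X,Y) = 1.8232
I(X;Y) = H(X) + H(Y) - H(X,Y) = 0.0857 bits


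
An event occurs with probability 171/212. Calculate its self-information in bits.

Information content I(x) = -log₂(p(x))
I = -log₂(171/212) = -log₂(0.8066)
I = 0.3101 bits


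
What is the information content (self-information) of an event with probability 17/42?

Information content I(x) = -log₂(p(x))
I = -log₂(17/42) = -log₂(0.4048)
I = 1.3049 bits


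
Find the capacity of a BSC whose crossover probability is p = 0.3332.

For BSC with error probability p:
C = 1 - H(p) where H(p) is binary entropy
H(0.3332) = -0.3332 × log₂(0.3332) - 0.6668 × log₂(0.6668)
H(p) = 0.9182
C = 1 - 0.9182 = 0.0818 bits/use


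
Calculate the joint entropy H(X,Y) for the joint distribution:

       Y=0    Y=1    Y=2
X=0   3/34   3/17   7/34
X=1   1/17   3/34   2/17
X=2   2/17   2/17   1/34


H(X,Y) = -Σ p(x,y) log₂ p(x,y)
  p(0,0)=3/34: -0.0882 × log₂(0.0882) = 0.3090
  p(0,1)=3/17: -0.1765 × log₂(0.1765) = 0.4416
  p(0,2)=7/34: -0.2059 × log₂(0.2059) = 0.4694
  p(1,0)=1/17: -0.0588 × log₂(0.0588) = 0.2404
  p(1,1)=3/34: -0.0882 × log₂(0.0882) = 0.3090
  p(1,2)=2/17: -0.1176 × log₂(0.1176) = 0.3632
  p(2,0)=2/17: -0.1176 × log₂(0.1176) = 0.3632
  p(2,1)=2/17: -0.1176 × log₂(0.1176) = 0.3632
  p(2,2)=1/34: -0.0294 × log₂(0.0294) = 0.1496
H(X,Y) = 3.0089 bits


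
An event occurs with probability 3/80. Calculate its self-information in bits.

Information content I(x) = -log₂(p(x))
I = -log₂(3/80) = -log₂(0.0375)
I = 4.7370 bits


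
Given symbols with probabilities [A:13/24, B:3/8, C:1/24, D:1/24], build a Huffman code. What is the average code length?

Huffman tree construction:
Combine smallest probabilities repeatedly
Resulting codes:
  A: 1 (length 1)
  B: 01 (length 2)
  C: 000 (length 3)
  D: 001 (length 3)
Average length = Σ p(s) × length(s) = 1.5417 bits


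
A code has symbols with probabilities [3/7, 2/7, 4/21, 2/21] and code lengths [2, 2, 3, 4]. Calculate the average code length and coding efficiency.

Average length L = Σ p_i × l_i = 2.3810 bits
Entropy H = 1.8190 bits
Efficiency η = H/L × 100% = 76.40%


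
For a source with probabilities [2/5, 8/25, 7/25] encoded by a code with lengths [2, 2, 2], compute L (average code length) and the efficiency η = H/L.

Average length L = Σ p_i × l_i = 2.0000 bits
Entropy H = 1.5690 bits
Efficiency η = H/L × 100% = 78.45%


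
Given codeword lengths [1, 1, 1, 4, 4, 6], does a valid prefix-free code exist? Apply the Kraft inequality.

Kraft inequality: Σ 2^(-l_i) ≤ 1 for prefix-free code
Calculating: 2^(-1) + 2^(-1) + 2^(-1) + 2^(-4) + 2^(-4) + 2^(-6)
= 0.5 + 0.5 + 0.5 + 0.0625 + 0.0625 + 0.015625
= 1.6406
Since 1.6406 > 1, prefix-free code does not exist


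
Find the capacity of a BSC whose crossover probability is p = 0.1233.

For BSC with error probability p:
C = 1 - H(p) where H(p) is binary entropy
H(0.1233) = -0.1233 × log₂(0.1233) - 0.8767 × log₂(0.8767)
H(p) = 0.5388
C = 1 - 0.5388 = 0.4612 bits/use


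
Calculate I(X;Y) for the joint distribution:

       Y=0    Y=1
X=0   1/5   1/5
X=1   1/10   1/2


H(X) = 0.9710, H(Y) = 0.8813, H(X,Y) = 1.7610
I(X;Y) = H(X) + H(Y) - H(X,Y) = 0.0913 bits


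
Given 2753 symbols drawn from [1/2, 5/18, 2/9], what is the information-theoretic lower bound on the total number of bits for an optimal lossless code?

Entropy H = 1.4955 bits/symbol
Minimum bits = H × n = 1.4955 × 2753
= 4117.22 bits


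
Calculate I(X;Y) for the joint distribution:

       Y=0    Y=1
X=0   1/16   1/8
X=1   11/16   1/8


H(X) = 0.6962, H(Y) = 0.8113, H(X,Y) = 1.3716
I(X;Y) = H(X) + H(Y) - H(X,Y) = 0.1358 bits


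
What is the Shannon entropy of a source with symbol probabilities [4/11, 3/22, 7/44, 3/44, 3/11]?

H(X) = -Σ p(x) log₂ p(x)
  -4/11 × log₂(4/11) = 0.5307
  -3/22 × log₂(3/22) = 0.3920
  -7/44 × log₂(7/44) = 0.4219
  -3/44 × log₂(3/44) = 0.2642
  -3/11 × log₂(3/11) = 0.5112
H(X) = 2.1200 bits


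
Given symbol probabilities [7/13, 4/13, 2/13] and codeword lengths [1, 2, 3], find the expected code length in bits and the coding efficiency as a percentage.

Average length L = Σ p_i × l_i = 1.6154 bits
Entropy H = 1.4196 bits
Efficiency η = H/L × 100% = 87.88%


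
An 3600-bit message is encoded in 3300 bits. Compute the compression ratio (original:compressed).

Compression ratio = Original / Compressed
= 3600 / 3300 = 1.09:1


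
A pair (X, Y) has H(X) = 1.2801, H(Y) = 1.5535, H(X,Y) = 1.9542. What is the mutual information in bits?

I(X;Y) = H(X) + H(Y) - H(X,Y)
I(X;Y) = 1.2801 + 1.5535 - 1.9542 = 0.8794 bits


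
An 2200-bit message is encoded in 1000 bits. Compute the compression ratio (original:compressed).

Compression ratio = Original / Compressed
= 2200 / 1000 = 2.20:1


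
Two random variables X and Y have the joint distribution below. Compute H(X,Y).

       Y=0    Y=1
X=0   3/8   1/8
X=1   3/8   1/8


H(X,Y) = -Σ p(x,y) log₂ p(x,y)
  p(0,0)=3/8: -0.3750 × log₂(0.3750) = 0.5306
  p(0,1)=1/8: -0.1250 × log₂(0.1250) = 0.3750
  p(1,0)=3/8: -0.3750 × log₂(0.3750) = 0.5306
  p(1,1)=1/8: -0.1250 × log₂(0.1250) = 0.3750
H(X,Y) = 1.8113 bits


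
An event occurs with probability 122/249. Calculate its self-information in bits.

Information content I(x) = -log₂(p(x))
I = -log₂(122/249) = -log₂(0.4900)
I = 1.0293 bits


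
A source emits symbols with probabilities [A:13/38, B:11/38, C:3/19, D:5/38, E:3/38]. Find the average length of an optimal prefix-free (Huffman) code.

Huffman tree construction:
Combine smallest probabilities repeatedly
Resulting codes:
  A: 11 (length 2)
  B: 10 (length 2)
  C: 00 (length 2)
  D: 011 (length 3)
  E: 010 (length 3)
Average length = Σ p(s) × length(s) = 2.2105 bits


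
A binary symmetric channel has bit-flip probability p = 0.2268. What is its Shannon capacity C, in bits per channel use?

For BSC with error probability p:
C = 1 - H(p) where H(p) is binary entropy
H(0.2268) = -0.2268 × log₂(0.2268) - 0.7732 × log₂(0.7732)
H(p) = 0.7724
C = 1 - 0.7724 = 0.2276 bits/use


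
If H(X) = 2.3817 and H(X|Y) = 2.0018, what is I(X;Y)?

I(X;Y) = H(X) - H(X|Y)
I(X;Y) = 2.3817 - 2.0018 = 0.3799 bits


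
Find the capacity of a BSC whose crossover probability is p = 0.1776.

For BSC with error probability p:
C = 1 - H(p) where H(p) is binary entropy
H(0.1776) = -0.1776 × log₂(0.1776) - 0.8224 × log₂(0.8224)
H(p) = 0.6748
C = 1 - 0.6748 = 0.3252 bits/use


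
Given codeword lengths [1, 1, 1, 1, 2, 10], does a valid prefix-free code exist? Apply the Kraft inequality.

Kraft inequality: Σ 2^(-l_i) ≤ 1 for prefix-free code
Calculating: 2^(-1) + 2^(-1) + 2^(-1) + 2^(-1) + 2^(-2) + 2^(-10)
= 0.5 + 0.5 + 0.5 + 0.5 + 0.25 + 0.0009765625
= 2.2510
Since 2.2510 > 1, prefix-free code does not exist


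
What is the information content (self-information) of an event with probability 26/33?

Information content I(x) = -log₂(p(x))
I = -log₂(26/33) = -log₂(0.7879)
I = 0.3440 bits


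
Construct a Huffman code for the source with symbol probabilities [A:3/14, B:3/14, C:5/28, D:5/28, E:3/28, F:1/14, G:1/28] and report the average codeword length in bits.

Huffman tree construction:
Combine smallest probabilities repeatedly
Resulting codes:
  A: 00 (length 2)
  B: 01 (length 2)
  C: 110 (length 3)
  D: 111 (length 3)
  E: 100 (length 3)
  F: 1011 (length 4)
  G: 1010 (length 4)
Average length = Σ p(s) × length(s) = 2.6786 bits


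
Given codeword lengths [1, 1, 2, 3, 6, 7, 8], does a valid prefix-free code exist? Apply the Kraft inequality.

Kraft inequality: Σ 2^(-l_i) ≤ 1 for prefix-free code
Calculating: 2^(-1) + 2^(-1) + 2^(-2) + 2^(-3) + 2^(-6) + 2^(-7) + 2^(-8)
= 0.5 + 0.5 + 0.25 + 0.125 + 0.015625 + 0.0078125 + 0.00390625
= 1.4023
Since 1.4023 > 1, prefix-free code does not exist


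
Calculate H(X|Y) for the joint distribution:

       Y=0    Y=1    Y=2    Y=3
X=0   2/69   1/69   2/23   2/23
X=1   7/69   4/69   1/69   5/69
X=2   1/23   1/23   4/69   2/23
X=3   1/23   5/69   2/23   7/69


H(X|Y) = Σ_y p(y) H(X|Y=y)
  p(Y=0) = 5/23, H(X|Y=0) = 1.8295
  p(Y=1) = 13/69, H(X|Y=1) = 1.8262
  p(Y=2) = 17/69, H(X|Y=2) = 1.7922
  p(Y=3) = 8/23, H(X|Y=3) = 1.9899
H(X|Y) = 0.2174×1.8295 + 0.1884×1.8262 + 0.2464×1.7922 + 0.3478×1.9899 = 1.8755 bits


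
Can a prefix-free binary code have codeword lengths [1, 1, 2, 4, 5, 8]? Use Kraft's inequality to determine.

Kraft inequality: Σ 2^(-l_i) ≤ 1 for prefix-free code
Calculating: 2^(-1) + 2^(-1) + 2^(-2) + 2^(-4) + 2^(-5) + 2^(-8)
= 0.5 + 0.5 + 0.25 + 0.0625 + 0.03125 + 0.00390625
= 1.3477
Since 1.3477 > 1, prefix-free code does not exist


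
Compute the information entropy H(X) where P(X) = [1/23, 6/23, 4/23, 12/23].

H(X) = -Σ p(x) log₂ p(x)
  -1/23 × log₂(1/23) = 0.1967
  -6/23 × log₂(6/23) = 0.5057
  -4/23 × log₂(4/23) = 0.4389
  -12/23 × log₂(12/23) = 0.4897
H(X) = 1.6310 bits


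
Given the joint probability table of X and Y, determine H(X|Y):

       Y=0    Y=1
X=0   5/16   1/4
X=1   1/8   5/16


H(X|Y) = Σ_y p(y) H(X|Y=y)
  p(Y=0) = 7/16, H(X|Y=0) = 0.8631
  p(Y=1) = 9/16, H(X|Y=1) = 0.9911
H(X|Y) = 0.4375×0.8631 + 0.5625×0.9911 = 0.9351 bits


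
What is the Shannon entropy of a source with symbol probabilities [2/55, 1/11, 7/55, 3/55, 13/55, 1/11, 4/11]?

H(X) = -Σ p(x) log₂ p(x)
  -2/55 × log₂(2/55) = 0.1739
  -1/11 × log₂(1/11) = 0.3145
  -7/55 × log₂(7/55) = 0.3785
  -3/55 × log₂(3/55) = 0.2289
  -13/55 × log₂(13/55) = 0.4919
  -1/11 × log₂(1/11) = 0.3145
  -4/11 × log₂(4/11) = 0.5307
H(X) = 2.4328 bits


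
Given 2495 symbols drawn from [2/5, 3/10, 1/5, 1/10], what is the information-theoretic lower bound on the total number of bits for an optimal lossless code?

Entropy H = 1.8464 bits/symbol
Minimum bits = H × n = 1.8464 × 2495
= 4606.87 bits


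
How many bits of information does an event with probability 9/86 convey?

Information content I(x) = -log₂(p(x))
I = -log₂(9/86) = -log₂(0.1047)
I = 3.2563 bits


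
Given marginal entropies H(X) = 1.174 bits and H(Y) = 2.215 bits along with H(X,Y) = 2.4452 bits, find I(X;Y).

I(X;Y) = H(X) + H(Y) - H(X,Y)
I(X;Y) = 1.174 + 2.215 - 2.4452 = 0.9438 bits


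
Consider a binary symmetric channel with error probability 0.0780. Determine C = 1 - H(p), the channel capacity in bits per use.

For BSC with error probability p:
C = 1 - H(p) where H(p) is binary entropy
H(0.0780) = -0.0780 × log₂(0.0780) - 0.9220 × log₂(0.9220)
H(p) = 0.3951
C = 1 - 0.3951 = 0.6049 bits/use


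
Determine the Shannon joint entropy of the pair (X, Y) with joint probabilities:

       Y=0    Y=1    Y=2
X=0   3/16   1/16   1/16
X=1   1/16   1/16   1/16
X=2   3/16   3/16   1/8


H(X,Y) = -Σ p(x,y) log₂ p(x,y)
  p(0,0)=3/16: -0.1875 × log₂(0.1875) = 0.4528
  p(0,1)=1/16: -0.0625 × log₂(0.0625) = 0.2500
  p(0,2)=1/16: -0.0625 × log₂(0.0625) = 0.2500
  p(1,0)=1/16: -0.0625 × log₂(0.0625) = 0.2500
  p(1,1)=1/16: -0.0625 × log₂(0.0625) = 0.2500
  p(1,2)=1/16: -0.0625 × log₂(0.0625) = 0.2500
  p(2,0)=3/16: -0.1875 × log₂(0.1875) = 0.4528
  p(2,1)=3/16: -0.1875 × log₂(0.1875) = 0.4528
  p(2,2)=1/8: -0.1250 × log₂(0.1250) = 0.3750
H(X,Y) = 2.9835 bits


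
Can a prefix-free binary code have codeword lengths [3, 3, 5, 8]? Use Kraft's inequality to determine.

Kraft inequality: Σ 2^(-l_i) ≤ 1 for prefix-free code
Calculating: 2^(-3) + 2^(-3) + 2^(-5) + 2^(-8)
= 0.125 + 0.125 + 0.03125 + 0.00390625
= 0.2852
Since 0.2852 ≤ 1, prefix-free code exists


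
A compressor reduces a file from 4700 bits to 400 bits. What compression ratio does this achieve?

Compression ratio = Original / Compressed
= 4700 / 400 = 11.75:1


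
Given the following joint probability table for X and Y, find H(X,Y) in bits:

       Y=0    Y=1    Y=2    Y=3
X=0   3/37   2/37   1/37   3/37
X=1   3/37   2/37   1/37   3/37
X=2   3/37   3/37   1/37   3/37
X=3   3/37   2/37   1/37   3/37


H(X,Y) = -Σ p(x,y) log₂ p(x,y)
  p(0,0)=3/37: -0.0811 × log₂(0.0811) = 0.2939
  p(0,1)=2/37: -0.0541 × log₂(0.0541) = 0.2275
  p(0,2)=1/37: -0.0270 × log₂(0.0270) = 0.1408
  p(0,3)=3/37: -0.0811 × log₂(0.0811) = 0.2939
  p(1,0)=3/37: -0.0811 × log₂(0.0811) = 0.2939
  p(1,1)=2/37: -0.0541 × log₂(0.0541) = 0.2275
  p(1,2)=1/37: -0.0270 × log₂(0.0270) = 0.1408
  p(1,3)=3/37: -0.0811 × log₂(0.0811) = 0.2939
  p(2,0)=3/37: -0.0811 × log₂(0.0811) = 0.2939
  p(2,1)=3/37: -0.0811 × log₂(0.0811) = 0.2939
  p(2,2)=1/37: -0.0270 × log₂(0.0270) = 0.1408
  p(2,3)=3/37: -0.0811 × log₂(0.0811) = 0.2939
  p(3,0)=3/37: -0.0811 × log₂(0.0811) = 0.2939
  p(3,1)=2/37: -0.0541 × log₂(0.0541) = 0.2275
  p(3,2)=1/37: -0.0270 × log₂(0.0270) = 0.1408
  p(3,3)=3/37: -0.0811 × log₂(0.0811) = 0.2939
H(X,Y) = 3.8907 bits


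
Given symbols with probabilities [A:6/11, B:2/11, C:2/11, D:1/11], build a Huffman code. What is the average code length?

Huffman tree construction:
Combine smallest probabilities repeatedly
Resulting codes:
  A: 1 (length 1)
  B: 011 (length 3)
  C: 00 (length 2)
  D: 010 (length 3)
Average length = Σ p(s) × length(s) = 1.7273 bits


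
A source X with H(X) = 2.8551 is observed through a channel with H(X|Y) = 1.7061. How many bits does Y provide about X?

I(X;Y) = H(X) - H(X|Y)
I(X;Y) = 2.8551 - 1.7061 = 1.149 bits


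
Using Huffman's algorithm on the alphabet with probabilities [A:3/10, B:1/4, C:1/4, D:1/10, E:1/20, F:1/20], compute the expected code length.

Huffman tree construction:
Combine smallest probabilities repeatedly
Resulting codes:
  A: 11 (length 2)
  B: 01 (length 2)
  C: 10 (length 2)
  D: 000 (length 3)
  E: 0010 (length 4)
  F: 0011 (length 4)
Average length = Σ p(s) × length(s) = 2.3000 bits


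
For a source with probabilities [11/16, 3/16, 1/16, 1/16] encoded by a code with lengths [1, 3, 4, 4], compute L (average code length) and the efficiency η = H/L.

Average length L = Σ p_i × l_i = 1.7500 bits
Entropy H = 1.3245 bits
Efficiency η = H/L × 100% = 75.68%


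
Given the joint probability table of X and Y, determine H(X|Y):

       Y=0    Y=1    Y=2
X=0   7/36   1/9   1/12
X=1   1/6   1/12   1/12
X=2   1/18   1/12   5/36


H(X|Y) = Σ_y p(y) H(X|Y=y)
  p(Y=0) = 5/12, H(X|Y=0) = 1.4295
  p(Y=1) = 5/18, H(X|Y=1) = 1.5710
  p(Y=2) = 11/36, H(X|Y=2) = 1.5395
H(X|Y) = 0.4167×1.4295 + 0.2778×1.5710 + 0.3056×1.5395 = 1.5024 bits


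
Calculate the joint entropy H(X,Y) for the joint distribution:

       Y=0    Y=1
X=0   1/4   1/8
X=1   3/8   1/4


H(X,Y) = -Σ p(x,y) log₂ p(x,y)
  p(0,0)=1/4: -0.2500 × log₂(0.2500) = 0.5000
  p(0,1)=1/8: -0.1250 × log₂(0.1250) = 0.3750
  p(1,0)=3/8: -0.3750 × log₂(0.3750) = 0.5306
  p(1,1)=1/4: -0.2500 × log₂(0.2500) = 0.5000
H(X,Y) = 1.9056 bits


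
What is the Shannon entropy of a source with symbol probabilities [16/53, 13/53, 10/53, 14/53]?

H(X) = -Σ p(x) log₂ p(x)
  -16/53 × log₂(16/53) = 0.5216
  -13/53 × log₂(13/53) = 0.4973
  -10/53 × log₂(10/53) = 0.4540
  -14/53 × log₂(14/53) = 0.5073
H(X) = 1.9802 bits


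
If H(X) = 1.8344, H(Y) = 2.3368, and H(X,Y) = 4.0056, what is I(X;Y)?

I(X;Y) = H(X) + H(Y) - H(X,Y)
I(X;Y) = 1.8344 + 2.3368 - 4.0056 = 0.1656 bits


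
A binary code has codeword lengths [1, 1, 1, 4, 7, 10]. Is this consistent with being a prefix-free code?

Kraft inequality: Σ 2^(-l_i) ≤ 1 for prefix-free code
Calculating: 2^(-1) + 2^(-1) + 2^(-1) + 2^(-4) + 2^(-7) + 2^(-10)
= 0.5 + 0.5 + 0.5 + 0.0625 + 0.0078125 + 0.0009765625
= 1.5713
Since 1.5713 > 1, prefix-free code does not exist


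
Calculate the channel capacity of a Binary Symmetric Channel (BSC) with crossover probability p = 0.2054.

For BSC with error probability p:
C = 1 - H(p) where H(p) is binary entropy
H(0.2054) = -0.2054 × log₂(0.2054) - 0.7946 × log₂(0.7946)
H(p) = 0.7326
C = 1 - 0.7326 = 0.2674 bits/use


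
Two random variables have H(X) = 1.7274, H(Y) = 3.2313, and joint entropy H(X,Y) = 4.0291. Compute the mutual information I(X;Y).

I(X;Y) = H(X) + H(Y) - H(X,Y)
I(X;Y) = 1.7274 + 3.2313 - 4.0291 = 0.9296 bits


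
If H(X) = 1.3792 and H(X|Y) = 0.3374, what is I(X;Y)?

I(X;Y) = H(X) - H(X|Y)
I(X;Y) = 1.3792 - 0.3374 = 1.0418 bits


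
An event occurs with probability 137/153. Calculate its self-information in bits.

Information content I(x) = -log₂(p(x))
I = -log₂(137/153) = -log₂(0.8954)
I = 0.1594 bits


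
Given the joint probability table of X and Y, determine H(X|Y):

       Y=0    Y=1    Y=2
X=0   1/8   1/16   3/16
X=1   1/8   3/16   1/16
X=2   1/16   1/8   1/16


H(X|Y) = Σ_y p(y) H(X|Y=y)
  p(Y=0) = 5/16, H(X|Y=0) = 1.5219
  p(Y=1) = 3/8, H(X|Y=1) = 1.4591
  p(Y=2) = 5/16, H(X|Y=2) = 1.3710
H(X|Y) = 0.3125×1.5219 + 0.3750×1.4591 + 0.3125×1.3710 = 1.4512 bits


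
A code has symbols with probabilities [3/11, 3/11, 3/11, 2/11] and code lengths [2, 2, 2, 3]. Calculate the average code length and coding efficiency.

Average length L = Σ p_i × l_i = 2.1818 bits
Entropy H = 1.9808 bits
Efficiency η = H/L × 100% = 90.79%


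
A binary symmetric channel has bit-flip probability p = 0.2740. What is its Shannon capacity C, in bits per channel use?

For BSC with error probability p:
C = 1 - H(p) where H(p) is binary entropy
H(0.2740) = -0.2740 × log₂(0.2740) - 0.7260 × log₂(0.7260)
H(p) = 0.8471
C = 1 - 0.8471 = 0.1529 bits/use


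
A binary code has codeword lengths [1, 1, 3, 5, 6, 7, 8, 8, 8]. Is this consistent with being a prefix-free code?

Kraft inequality: Σ 2^(-l_i) ≤ 1 for prefix-free code
Calculating: 2^(-1) + 2^(-1) + 2^(-3) + 2^(-5) + 2^(-6) + 2^(-7) + 2^(-8) + 2^(-8) + 2^(-8)
= 0.5 + 0.5 + 0.125 + 0.03125 + 0.015625 + 0.0078125 + 0.00390625 + 0.00390625 + 0.00390625
= 1.1914
Since 1.1914 > 1, prefix-free code does not exist


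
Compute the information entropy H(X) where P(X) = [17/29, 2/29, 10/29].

H(X) = -Σ p(x) log₂ p(x)
  -17/29 × log₂(17/29) = 0.4517
  -2/29 × log₂(2/29) = 0.2661
  -10/29 × log₂(10/29) = 0.5297
H(X) = 1.2474 bits


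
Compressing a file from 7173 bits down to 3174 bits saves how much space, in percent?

Space savings = (1 - Compressed/Original) × 100%
= (1 - 3174/7173) × 100%
= 55.75%


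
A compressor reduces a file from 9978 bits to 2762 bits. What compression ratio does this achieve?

Compression ratio = Original / Compressed
= 9978 / 2762 = 3.61:1


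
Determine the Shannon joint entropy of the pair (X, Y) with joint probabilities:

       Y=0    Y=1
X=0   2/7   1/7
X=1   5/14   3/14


H(X,Y) = -Σ p(x,y) log₂ p(x,y)
  p(0,0)=2/7: -0.2857 × log₂(0.2857) = 0.5164
  p(0,1)=1/7: -0.1429 × log₂(0.1429) = 0.4011
  p(1,0)=5/14: -0.3571 × log₂(0.3571) = 0.5305
  p(1,1)=3/14: -0.2143 × log₂(0.2143) = 0.4762
H(X,Y) = 1.9242 bits


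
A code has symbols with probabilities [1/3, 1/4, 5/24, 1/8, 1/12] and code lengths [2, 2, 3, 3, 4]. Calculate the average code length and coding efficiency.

Average length L = Σ p_i × l_i = 2.5000 bits
Entropy H = 2.1735 bits
Efficiency η = H/L × 100% = 86.94%


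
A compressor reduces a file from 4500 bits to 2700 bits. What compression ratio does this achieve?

Compression ratio = Original / Compressed
= 4500 / 2700 = 1.67:1


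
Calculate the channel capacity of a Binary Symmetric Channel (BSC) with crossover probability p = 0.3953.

For BSC with error probability p:
C = 1 - H(p) where H(p) is binary entropy
H(0.3953) = -0.3953 × log₂(0.3953) - 0.6047 × log₂(0.6047)
H(p) = 0.9681
C = 1 - 0.9681 = 0.0319 bits/use


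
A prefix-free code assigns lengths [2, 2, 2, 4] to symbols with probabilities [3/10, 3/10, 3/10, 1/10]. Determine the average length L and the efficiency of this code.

Average length L = Σ p_i × l_i = 2.2000 bits
Entropy H = 1.8955 bits
Efficiency η = H/L × 100% = 86.16%


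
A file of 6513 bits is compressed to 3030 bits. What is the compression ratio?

Compression ratio = Original / Compressed
= 6513 / 3030 = 2.15:1


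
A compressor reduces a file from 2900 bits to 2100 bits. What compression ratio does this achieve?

Compression ratio = Original / Compressed
= 2900 / 2100 = 1.38:1


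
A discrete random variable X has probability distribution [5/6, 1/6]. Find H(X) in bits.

H(X) = -Σ p(x) log₂ p(x)
  -5/6 × log₂(5/6) = 0.2192
  -1/6 × log₂(1/6) = 0.4308
H(X) = 0.6500 bits


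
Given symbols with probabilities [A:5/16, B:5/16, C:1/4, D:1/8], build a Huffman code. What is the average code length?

Huffman tree construction:
Combine smallest probabilities repeatedly
Resulting codes:
  A: 10 (length 2)
  B: 11 (length 2)
  C: 01 (length 2)
  D: 00 (length 2)
Average length = Σ p(s) × length(s) = 2.0000 bits


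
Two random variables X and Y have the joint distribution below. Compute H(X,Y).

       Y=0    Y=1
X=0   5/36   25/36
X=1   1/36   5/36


H(X,Y) = -Σ p(x,y) log₂ p(x,y)
  p(0,0)=5/36: -0.1389 × log₂(0.1389) = 0.3956
  p(0,1)=25/36: -0.6944 × log₂(0.6944) = 0.3653
  p(1,0)=1/36: -0.0278 × log₂(0.0278) = 0.1436
  p(1,1)=5/36: -0.1389 × log₂(0.1389) = 0.3956
H(X,Y) = 1.3000 bits


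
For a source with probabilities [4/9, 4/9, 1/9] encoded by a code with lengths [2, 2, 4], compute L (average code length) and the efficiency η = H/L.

Average length L = Σ p_i × l_i = 2.2222 bits
Entropy H = 1.3921 bits
Efficiency η = H/L × 100% = 62.65%


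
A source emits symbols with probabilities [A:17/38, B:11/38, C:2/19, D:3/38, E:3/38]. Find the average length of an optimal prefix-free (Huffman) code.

Huffman tree construction:
Combine smallest probabilities repeatedly
Resulting codes:
  A: 0 (length 1)
  B: 11 (length 2)
  C: 100 (length 3)
  D: 1010 (length 4)
  E: 1011 (length 4)
Average length = Σ p(s) × length(s) = 1.9737 bits


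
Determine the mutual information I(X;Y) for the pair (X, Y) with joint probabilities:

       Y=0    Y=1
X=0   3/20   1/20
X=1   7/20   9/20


H(X) = 0.7219, H(Y) = 1.0000, H(X,Y) = 1.6751
I(X;Y) = H(X) + H(Y) - H(X,Y) = 0.0468 bits


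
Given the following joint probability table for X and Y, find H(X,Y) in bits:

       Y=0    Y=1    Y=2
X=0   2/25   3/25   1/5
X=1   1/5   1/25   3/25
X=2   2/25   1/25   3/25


H(X,Y) = -Σ p(x,y) log₂ p(x,y)
  p(0,0)=2/25: -0.0800 × log₂(0.0800) = 0.2915
  p(0,1)=3/25: -0.1200 × log₂(0.1200) = 0.3671
  p(0,2)=1/5: -0.2000 × log₂(0.2000) = 0.4644
  p(1,0)=1/5: -0.2000 × log₂(0.2000) = 0.4644
  p(1,1)=1/25: -0.0400 × log₂(0.0400) = 0.1858
  p(1,2)=3/25: -0.1200 × log₂(0.1200) = 0.3671
  p(2,0)=2/25: -0.0800 × log₂(0.0800) = 0.2915
  p(2,1)=1/25: -0.0400 × log₂(0.0400) = 0.1858
  p(2,2)=3/25: -0.1200 × log₂(0.1200) = 0.3671
H(X,Y) = 2.9845 bits


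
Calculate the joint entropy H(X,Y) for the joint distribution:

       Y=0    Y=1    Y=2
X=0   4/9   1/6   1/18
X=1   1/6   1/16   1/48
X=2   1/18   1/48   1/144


H(X,Y) = -Σ p(x,y) log₂ p(x,y)
  p(0,0)=4/9: -0.4444 × log₂(0.4444) = 0.5200
  p(0,1)=1/6: -0.1667 × log₂(0.1667) = 0.4308
  p(0,2)=1/18: -0.0556 × log₂(0.0556) = 0.2317
  p(1,0)=1/6: -0.1667 × log₂(0.1667) = 0.4308
  p(1,1)=1/16: -0.0625 × log₂(0.0625) = 0.2500
  p(1,2)=1/48: -0.0208 × log₂(0.0208) = 0.1164
  p(2,0)=1/18: -0.0556 × log₂(0.0556) = 0.2317
  p(2,1)=1/48: -0.0208 × log₂(0.0208) = 0.1164
  p(2,2)=1/144: -0.0069 × log₂(0.0069) = 0.0498
H(X,Y) = 2.3774 bits


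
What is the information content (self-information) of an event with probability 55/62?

Information content I(x) = -log₂(p(x))
I = -log₂(55/62) = -log₂(0.8871)
I = 0.1728 bits


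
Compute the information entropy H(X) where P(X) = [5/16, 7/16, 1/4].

H(X) = -Σ p(x) log₂ p(x)
  -5/16 × log₂(5/16) = 0.5244
  -7/16 × log₂(7/16) = 0.5218
  -1/4 × log₂(1/4) = 0.5000
H(X) = 1.5462 bits


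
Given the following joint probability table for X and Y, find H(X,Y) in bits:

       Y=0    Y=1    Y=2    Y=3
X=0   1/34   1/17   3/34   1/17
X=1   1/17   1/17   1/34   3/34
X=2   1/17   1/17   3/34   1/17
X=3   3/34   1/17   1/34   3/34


H(X,Y) = -Σ p(x,y) log₂ p(x,y)
  p(0,0)=1/34: -0.0294 × log₂(0.0294) = 0.1496
  p(0,1)=1/17: -0.0588 × log₂(0.0588) = 0.2404
  p(0,2)=3/34: -0.0882 × log₂(0.0882) = 0.3090
  p(0,3)=1/17: -0.0588 × log₂(0.0588) = 0.2404
  p(1,0)=1/17: -0.0588 × log₂(0.0588) = 0.2404
  p(1,1)=1/17: -0.0588 × log₂(0.0588) = 0.2404
  p(1,2)=1/34: -0.0294 × log₂(0.0294) = 0.1496
  p(1,3)=3/34: -0.0882 × log₂(0.0882) = 0.3090
  p(2,0)=1/17: -0.0588 × log₂(0.0588) = 0.2404
  p(2,1)=1/17: -0.0588 × log₂(0.0588) = 0.2404
  p(2,2)=3/34: -0.0882 × log₂(0.0882) = 0.3090
  p(2,3)=1/17: -0.0588 × log₂(0.0588) = 0.2404
  p(3,0)=3/34: -0.0882 × log₂(0.0882) = 0.3090
  p(3,1)=1/17: -0.0588 × log₂(0.0588) = 0.2404
  p(3,2)=1/34: -0.0294 × log₂(0.0294) = 0.1496
  p(3,3)=3/34: -0.0882 × log₂(0.0882) = 0.3090
H(X,Y) = 3.9176 bits


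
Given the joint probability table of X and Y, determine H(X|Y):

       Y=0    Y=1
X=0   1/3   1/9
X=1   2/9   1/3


H(X|Y) = Σ_y p(y) H(X|Y=y)
  p(Y=0) = 5/9, H(X|Y=0) = 0.9710
  p(Y=1) = 4/9, H(X|Y=1) = 0.8113
H(X|Y) = 0.5556×0.9710 + 0.4444×0.8113 = 0.9000 bits


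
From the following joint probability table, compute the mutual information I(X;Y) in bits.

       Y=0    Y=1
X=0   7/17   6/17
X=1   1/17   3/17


H(X) = 0.7871, H(Y) = 0.9975, H(X,Y) = 1.7395
I(X;Y) = H(X) + H(Y) - H(X,Y) = 0.0452 bits


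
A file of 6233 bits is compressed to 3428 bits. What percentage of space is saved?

Space savings = (1 - Compressed/Original) × 100%
= (1 - 3428/6233) × 100%
= 45.00%


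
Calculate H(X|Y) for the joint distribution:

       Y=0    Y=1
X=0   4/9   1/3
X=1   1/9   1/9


H(X|Y) = Σ_y p(y) H(X|Y=y)
  p(Y=0) = 5/9, H(X|Y=0) = 0.7219
  p(Y=1) = 4/9, H(X|Y=1) = 0.8113
H(X|Y) = 0.5556×0.7219 + 0.4444×0.8113 = 0.7616 bits


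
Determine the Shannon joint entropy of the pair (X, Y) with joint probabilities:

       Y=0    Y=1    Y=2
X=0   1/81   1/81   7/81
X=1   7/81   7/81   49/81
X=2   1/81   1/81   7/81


H(X,Y) = -Σ p(x,y) log₂ p(x,y)
  p(0,0)=1/81: -0.0123 × log₂(0.0123) = 0.0783
  p(0,1)=1/81: -0.0123 × log₂(0.0123) = 0.0783
  p(0,2)=7/81: -0.0864 × log₂(0.0864) = 0.3053
  p(1,0)=7/81: -0.0864 × log₂(0.0864) = 0.3053
  p(1,1)=7/81: -0.0864 × log₂(0.0864) = 0.3053
  p(1,2)=49/81: -0.6049 × log₂(0.6049) = 0.4387
  p(2,0)=1/81: -0.0123 × log₂(0.0123) = 0.0783
  p(2,1)=1/81: -0.0123 × log₂(0.0123) = 0.0783
  p(2,2)=7/81: -0.0864 × log₂(0.0864) = 0.3053
H(X,Y) = 1.9729 bits


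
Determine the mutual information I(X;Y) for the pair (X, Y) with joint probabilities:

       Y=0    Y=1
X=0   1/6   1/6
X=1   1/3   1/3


H(X) = 0.9183, H(Y) = 1.0000, H(X,Y) = 1.9183
I(X;Y) = H(X) + H(Y) - H(X,Y) = 0.0000 bits


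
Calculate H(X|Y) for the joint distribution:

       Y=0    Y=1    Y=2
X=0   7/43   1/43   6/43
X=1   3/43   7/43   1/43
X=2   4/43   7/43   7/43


H(X|Y) = Σ_y p(y) H(X|Y=y)
  p(Y=0) = 14/43, H(X|Y=0) = 1.4926
  p(Y=1) = 15/43, H(X|Y=1) = 1.2867
  p(Y=2) = 14/43, H(X|Y=2) = 1.2958
H(X|Y) = 0.3256×1.4926 + 0.3488×1.2867 + 0.3256×1.2958 = 1.3567 bits


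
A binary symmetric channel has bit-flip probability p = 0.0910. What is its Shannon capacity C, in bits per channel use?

For BSC with error probability p:
C = 1 - H(p) where H(p) is binary entropy
H(0.0910) = -0.0910 × log₂(0.0910) - 0.9090 × log₂(0.9090)
H(p) = 0.4398
C = 1 - 0.4398 = 0.5602 bits/use


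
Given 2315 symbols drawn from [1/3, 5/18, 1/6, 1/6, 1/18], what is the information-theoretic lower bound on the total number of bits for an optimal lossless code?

Entropy H = 2.1350 bits/symbol
Minimum bits = H × n = 2.1350 × 2315
= 4942.46 bits


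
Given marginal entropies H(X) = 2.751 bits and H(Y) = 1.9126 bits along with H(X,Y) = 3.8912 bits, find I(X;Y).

I(X;Y) = H(X) + H(Y) - H(X,Y)
I(X;Y) = 2.751 + 1.9126 - 3.8912 = 0.7724 bits


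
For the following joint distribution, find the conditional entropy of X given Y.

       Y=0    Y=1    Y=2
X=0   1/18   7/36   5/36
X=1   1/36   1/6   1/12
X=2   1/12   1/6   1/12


H(X|Y) = Σ_y p(y) H(X|Y=y)
  p(Y=0) = 1/6, H(X|Y=0) = 1.4591
  p(Y=1) = 19/36, H(X|Y=1) = 1.5810
  p(Y=2) = 11/36, H(X|Y=2) = 1.5395
H(X|Y) = 0.1667×1.4591 + 0.5278×1.5810 + 0.3056×1.5395 = 1.5480 bits


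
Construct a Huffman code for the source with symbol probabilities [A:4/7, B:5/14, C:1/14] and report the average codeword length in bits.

Huffman tree construction:
Combine smallest probabilities repeatedly
Resulting codes:
  A: 1 (length 1)
  B: 01 (length 2)
  C: 00 (length 2)
Average length = Σ p(s) × length(s) = 1.4286 bits
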